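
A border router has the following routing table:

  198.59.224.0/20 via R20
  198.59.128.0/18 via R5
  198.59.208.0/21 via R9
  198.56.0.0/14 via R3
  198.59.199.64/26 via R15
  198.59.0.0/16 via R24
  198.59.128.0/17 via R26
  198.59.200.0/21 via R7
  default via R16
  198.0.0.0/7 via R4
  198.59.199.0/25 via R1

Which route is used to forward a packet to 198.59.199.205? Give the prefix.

Entries matching 198.59.199.205:
  0.0.0.0/0 (default, matches everything)
  198.0.0.0/7 (198.0.0.0 - 199.255.255.255)
  198.56.0.0/14 (198.56.0.0 - 198.59.255.255)
  198.59.0.0/16 (198.59.0.0 - 198.59.255.255)
  198.59.128.0/17 (198.59.128.0 - 198.59.255.255)
Most specific is 198.59.128.0/17.

198.59.128.0/17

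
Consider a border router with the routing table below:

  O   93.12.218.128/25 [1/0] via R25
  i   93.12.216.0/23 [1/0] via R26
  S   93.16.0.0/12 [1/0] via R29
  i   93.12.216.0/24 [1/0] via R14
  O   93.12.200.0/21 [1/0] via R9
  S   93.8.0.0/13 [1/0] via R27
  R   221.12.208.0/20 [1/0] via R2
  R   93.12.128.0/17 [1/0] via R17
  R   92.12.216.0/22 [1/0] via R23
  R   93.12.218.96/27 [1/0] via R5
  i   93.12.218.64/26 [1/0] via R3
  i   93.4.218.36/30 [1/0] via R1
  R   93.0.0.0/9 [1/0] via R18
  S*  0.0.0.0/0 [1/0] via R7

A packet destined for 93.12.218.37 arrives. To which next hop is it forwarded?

Routes whose prefix contains 93.12.218.37:
  0.0.0.0/0 (default, matches everything) -> R7
  93.0.0.0/9 (93.0.0.0 - 93.127.255.255) -> R18
  93.8.0.0/13 (93.8.0.0 - 93.15.255.255) -> R27
  93.12.128.0/17 (93.12.128.0 - 93.12.255.255) -> R17
More-specific entries that do NOT match:
  93.4.218.36/30 (93.4.218.36 - 93.4.218.39) does not contain 93.12.218.37
  93.12.218.96/27 (93.12.218.96 - 93.12.218.127) does not contain 93.12.218.37
  93.12.218.64/26 (93.12.218.64 - 93.12.218.127) does not contain 93.12.218.37
  93.12.218.128/25 (93.12.218.128 - 93.12.218.255) does not contain 93.12.218.37
  93.12.216.0/24 (93.12.216.0 - 93.12.216.255) does not contain 93.12.218.37
  93.12.216.0/23 (93.12.216.0 - 93.12.217.255) does not contain 93.12.218.37
  92.12.216.0/22 (92.12.216.0 - 92.12.219.255) does not contain 93.12.218.37
  93.12.200.0/21 (93.12.200.0 - 93.12.207.255) does not contain 93.12.218.37
  221.12.208.0/20 (221.12.208.0 - 221.12.223.255) does not contain 93.12.218.37
Longest matching prefix is /17 -> next hop R17.

R17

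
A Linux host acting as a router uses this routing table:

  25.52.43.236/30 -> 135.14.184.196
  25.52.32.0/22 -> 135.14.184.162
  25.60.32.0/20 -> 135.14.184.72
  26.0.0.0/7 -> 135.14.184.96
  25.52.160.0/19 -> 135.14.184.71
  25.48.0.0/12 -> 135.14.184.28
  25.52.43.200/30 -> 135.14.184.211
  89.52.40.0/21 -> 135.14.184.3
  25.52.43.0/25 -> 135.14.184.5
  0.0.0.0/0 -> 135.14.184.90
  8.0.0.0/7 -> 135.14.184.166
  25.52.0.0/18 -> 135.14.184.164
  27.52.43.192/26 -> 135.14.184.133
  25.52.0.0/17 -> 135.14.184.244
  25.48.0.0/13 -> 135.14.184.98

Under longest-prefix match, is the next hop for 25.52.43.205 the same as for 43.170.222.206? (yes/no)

no

25.52.43.205: longest match 25.52.0.0/18 -> 135.14.184.164
43.170.222.206: longest match 0.0.0.0/0 -> 135.14.184.90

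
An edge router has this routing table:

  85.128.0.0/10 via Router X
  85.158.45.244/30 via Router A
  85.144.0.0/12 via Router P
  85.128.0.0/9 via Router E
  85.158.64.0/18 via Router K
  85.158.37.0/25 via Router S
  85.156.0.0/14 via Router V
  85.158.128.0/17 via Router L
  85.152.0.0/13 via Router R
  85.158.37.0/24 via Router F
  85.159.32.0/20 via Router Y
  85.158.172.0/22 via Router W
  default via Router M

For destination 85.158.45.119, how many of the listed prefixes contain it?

6

Prefixes containing 85.158.45.119:
  0.0.0.0/0 (default, matches everything)
  85.128.0.0/9 (85.128.0.0 - 85.255.255.255)
  85.128.0.0/10 (85.128.0.0 - 85.191.255.255)
  85.144.0.0/12 (85.144.0.0 - 85.159.255.255)
  85.152.0.0/13 (85.152.0.0 - 85.159.255.255)
  85.156.0.0/14 (85.156.0.0 - 85.159.255.255)
Total matching entries: 6.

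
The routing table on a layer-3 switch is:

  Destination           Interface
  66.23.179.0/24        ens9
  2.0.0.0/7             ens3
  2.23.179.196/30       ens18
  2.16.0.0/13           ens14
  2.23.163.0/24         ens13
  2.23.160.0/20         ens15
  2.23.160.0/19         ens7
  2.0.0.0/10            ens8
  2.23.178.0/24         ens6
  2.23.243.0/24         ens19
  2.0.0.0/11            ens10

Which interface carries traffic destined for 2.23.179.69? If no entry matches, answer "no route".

ens7

Routes whose prefix contains 2.23.179.69:
  2.0.0.0/7 (2.0.0.0 - 3.255.255.255) -> ens3
  2.0.0.0/10 (2.0.0.0 - 2.63.255.255) -> ens8
  2.0.0.0/11 (2.0.0.0 - 2.31.255.255) -> ens10
  2.16.0.0/13 (2.16.0.0 - 2.23.255.255) -> ens14
  2.23.160.0/19 (2.23.160.0 - 2.23.191.255) -> ens7
More-specific entries that do NOT match:
  2.23.179.196/30 (2.23.179.196 - 2.23.179.199) does not contain 2.23.179.69
  66.23.179.0/24 (66.23.179.0 - 66.23.179.255) does not contain 2.23.179.69
  2.23.163.0/24 (2.23.163.0 - 2.23.163.255) does not contain 2.23.179.69
  2.23.178.0/24 (2.23.178.0 - 2.23.178.255) does not contain 2.23.179.69
  2.23.243.0/24 (2.23.243.0 - 2.23.243.255) does not contain 2.23.179.69
  2.23.160.0/20 (2.23.160.0 - 2.23.175.255) does not contain 2.23.179.69
Longest matching prefix is /19 -> interface ens7.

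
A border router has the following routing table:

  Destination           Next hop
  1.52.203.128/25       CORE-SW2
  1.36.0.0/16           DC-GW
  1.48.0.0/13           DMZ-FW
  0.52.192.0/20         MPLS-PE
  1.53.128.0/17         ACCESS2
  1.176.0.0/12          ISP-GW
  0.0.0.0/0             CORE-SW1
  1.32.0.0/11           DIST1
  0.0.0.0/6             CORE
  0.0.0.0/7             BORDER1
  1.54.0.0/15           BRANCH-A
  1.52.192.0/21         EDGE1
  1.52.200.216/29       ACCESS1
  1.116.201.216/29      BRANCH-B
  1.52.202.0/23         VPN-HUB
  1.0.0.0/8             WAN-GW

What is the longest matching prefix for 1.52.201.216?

1.48.0.0/13

Entries matching 1.52.201.216:
  0.0.0.0/0 (default, matches everything)
  0.0.0.0/6 (0.0.0.0 - 3.255.255.255)
  0.0.0.0/7 (0.0.0.0 - 1.255.255.255)
  1.0.0.0/8 (1.0.0.0 - 1.255.255.255)
  1.32.0.0/11 (1.32.0.0 - 1.63.255.255)
  1.48.0.0/13 (1.48.0.0 - 1.55.255.255)
Most specific is 1.48.0.0/13.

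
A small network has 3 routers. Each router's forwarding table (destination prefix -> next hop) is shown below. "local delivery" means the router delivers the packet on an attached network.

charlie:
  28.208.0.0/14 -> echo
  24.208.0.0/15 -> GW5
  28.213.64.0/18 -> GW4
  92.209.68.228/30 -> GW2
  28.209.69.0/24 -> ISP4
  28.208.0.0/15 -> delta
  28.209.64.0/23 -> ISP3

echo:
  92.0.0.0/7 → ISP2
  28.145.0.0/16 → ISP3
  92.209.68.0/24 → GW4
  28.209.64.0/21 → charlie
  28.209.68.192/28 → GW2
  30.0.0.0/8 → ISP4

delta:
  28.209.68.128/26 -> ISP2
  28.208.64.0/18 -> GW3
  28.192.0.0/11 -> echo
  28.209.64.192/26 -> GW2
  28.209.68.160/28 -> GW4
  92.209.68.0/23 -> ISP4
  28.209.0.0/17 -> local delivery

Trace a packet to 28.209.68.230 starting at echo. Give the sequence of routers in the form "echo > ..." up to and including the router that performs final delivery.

At echo: longest match for 28.209.68.230 is 28.209.64.0/21 -> charlie
At charlie: longest match for 28.209.68.230 is 28.208.0.0/15 -> delta
At delta: longest match for 28.209.68.230 is 28.209.0.0/17 -> local delivery

echo > charlie > delta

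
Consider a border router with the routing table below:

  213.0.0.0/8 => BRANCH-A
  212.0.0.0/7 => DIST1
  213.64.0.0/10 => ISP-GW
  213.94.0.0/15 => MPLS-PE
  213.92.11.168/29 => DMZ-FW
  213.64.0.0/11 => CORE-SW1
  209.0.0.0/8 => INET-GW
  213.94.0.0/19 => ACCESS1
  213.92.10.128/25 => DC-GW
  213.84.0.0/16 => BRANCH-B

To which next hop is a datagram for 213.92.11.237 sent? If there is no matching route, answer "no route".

Routes whose prefix contains 213.92.11.237:
  212.0.0.0/7 (212.0.0.0 - 213.255.255.255) -> DIST1
  213.0.0.0/8 (213.0.0.0 - 213.255.255.255) -> BRANCH-A
  213.64.0.0/10 (213.64.0.0 - 213.127.255.255) -> ISP-GW
  213.64.0.0/11 (213.64.0.0 - 213.95.255.255) -> CORE-SW1
More-specific entries that do NOT match:
  213.92.11.168/29 (213.92.11.168 - 213.92.11.175) does not contain 213.92.11.237
  213.92.10.128/25 (213.92.10.128 - 213.92.10.255) does not contain 213.92.11.237
  213.94.0.0/19 (213.94.0.0 - 213.94.31.255) does not contain 213.92.11.237
  213.84.0.0/16 (213.84.0.0 - 213.84.255.255) does not contain 213.92.11.237
  213.94.0.0/15 (213.94.0.0 - 213.95.255.255) does not contain 213.92.11.237
Longest matching prefix is /11 -> next hop CORE-SW1.

CORE-SW1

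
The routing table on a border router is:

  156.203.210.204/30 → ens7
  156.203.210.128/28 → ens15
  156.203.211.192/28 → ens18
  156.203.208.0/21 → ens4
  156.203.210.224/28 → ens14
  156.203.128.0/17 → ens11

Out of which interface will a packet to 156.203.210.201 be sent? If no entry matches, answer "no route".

Routes whose prefix contains 156.203.210.201:
  156.203.128.0/17 (156.203.128.0 - 156.203.255.255) -> ens11
  156.203.208.0/21 (156.203.208.0 - 156.203.215.255) -> ens4
More-specific entries that do NOT match:
  156.203.210.204/30 (156.203.210.204 - 156.203.210.207) does not contain 156.203.210.201
  156.203.210.128/28 (156.203.210.128 - 156.203.210.143) does not contain 156.203.210.201
  156.203.211.192/28 (156.203.211.192 - 156.203.211.207) does not contain 156.203.210.201
  156.203.210.224/28 (156.203.210.224 - 156.203.210.239) does not contain 156.203.210.201
Longest matching prefix is /21 -> interface ens4.

ens4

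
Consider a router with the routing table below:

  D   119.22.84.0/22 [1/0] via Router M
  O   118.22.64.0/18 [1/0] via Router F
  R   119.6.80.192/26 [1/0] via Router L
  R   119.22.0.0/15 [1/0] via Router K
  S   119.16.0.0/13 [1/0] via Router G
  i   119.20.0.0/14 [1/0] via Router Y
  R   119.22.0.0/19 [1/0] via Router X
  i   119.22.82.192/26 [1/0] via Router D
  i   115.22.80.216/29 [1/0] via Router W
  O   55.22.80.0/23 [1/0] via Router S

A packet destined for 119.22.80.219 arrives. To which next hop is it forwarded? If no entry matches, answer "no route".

Router K

Routes whose prefix contains 119.22.80.219:
  119.16.0.0/13 (119.16.0.0 - 119.23.255.255) -> Router G
  119.20.0.0/14 (119.20.0.0 - 119.23.255.255) -> Router Y
  119.22.0.0/15 (119.22.0.0 - 119.23.255.255) -> Router K
More-specific entries that do NOT match:
  115.22.80.216/29 (115.22.80.216 - 115.22.80.223) does not contain 119.22.80.219
  119.6.80.192/26 (119.6.80.192 - 119.6.80.255) does not contain 119.22.80.219
  119.22.82.192/26 (119.22.82.192 - 119.22.82.255) does not contain 119.22.80.219
  55.22.80.0/23 (55.22.80.0 - 55.22.81.255) does not contain 119.22.80.219
  119.22.84.0/22 (119.22.84.0 - 119.22.87.255) does not contain 119.22.80.219
  119.22.0.0/19 (119.22.0.0 - 119.22.31.255) does not contain 119.22.80.219
  118.22.64.0/18 (118.22.64.0 - 118.22.127.255) does not contain 119.22.80.219
Longest matching prefix is /15 -> next hop Router K.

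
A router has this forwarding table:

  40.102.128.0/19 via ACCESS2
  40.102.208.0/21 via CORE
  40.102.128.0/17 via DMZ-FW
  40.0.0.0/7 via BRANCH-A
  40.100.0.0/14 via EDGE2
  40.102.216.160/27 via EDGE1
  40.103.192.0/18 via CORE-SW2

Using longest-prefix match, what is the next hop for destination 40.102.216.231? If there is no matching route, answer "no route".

Routes whose prefix contains 40.102.216.231:
  40.0.0.0/7 (40.0.0.0 - 41.255.255.255) -> BRANCH-A
  40.100.0.0/14 (40.100.0.0 - 40.103.255.255) -> EDGE2
  40.102.128.0/17 (40.102.128.0 - 40.102.255.255) -> DMZ-FW
More-specific entries that do NOT match:
  40.102.216.160/27 (40.102.216.160 - 40.102.216.191) does not contain 40.102.216.231
  40.102.208.0/21 (40.102.208.0 - 40.102.215.255) does not contain 40.102.216.231
  40.102.128.0/19 (40.102.128.0 - 40.102.159.255) does not contain 40.102.216.231
  40.103.192.0/18 (40.103.192.0 - 40.103.255.255) does not contain 40.102.216.231
Longest matching prefix is /17 -> next hop DMZ-FW.

DMZ-FW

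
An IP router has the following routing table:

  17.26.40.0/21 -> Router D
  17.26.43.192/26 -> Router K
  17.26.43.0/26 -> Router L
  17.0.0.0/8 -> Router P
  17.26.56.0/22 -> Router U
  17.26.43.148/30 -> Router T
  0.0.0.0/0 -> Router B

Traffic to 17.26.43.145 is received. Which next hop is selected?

Routes whose prefix contains 17.26.43.145:
  0.0.0.0/0 (default, matches everything) -> Router B
  17.0.0.0/8 (17.0.0.0 - 17.255.255.255) -> Router P
  17.26.40.0/21 (17.26.40.0 - 17.26.47.255) -> Router D
More-specific entries that do NOT match:
  17.26.43.148/30 (17.26.43.148 - 17.26.43.151) does not contain 17.26.43.145
  17.26.43.192/26 (17.26.43.192 - 17.26.43.255) does not contain 17.26.43.145
  17.26.43.0/26 (17.26.43.0 - 17.26.43.63) does not contain 17.26.43.145
  17.26.56.0/22 (17.26.56.0 - 17.26.59.255) does not contain 17.26.43.145
Longest matching prefix is /21 -> next hop Router D.

Router D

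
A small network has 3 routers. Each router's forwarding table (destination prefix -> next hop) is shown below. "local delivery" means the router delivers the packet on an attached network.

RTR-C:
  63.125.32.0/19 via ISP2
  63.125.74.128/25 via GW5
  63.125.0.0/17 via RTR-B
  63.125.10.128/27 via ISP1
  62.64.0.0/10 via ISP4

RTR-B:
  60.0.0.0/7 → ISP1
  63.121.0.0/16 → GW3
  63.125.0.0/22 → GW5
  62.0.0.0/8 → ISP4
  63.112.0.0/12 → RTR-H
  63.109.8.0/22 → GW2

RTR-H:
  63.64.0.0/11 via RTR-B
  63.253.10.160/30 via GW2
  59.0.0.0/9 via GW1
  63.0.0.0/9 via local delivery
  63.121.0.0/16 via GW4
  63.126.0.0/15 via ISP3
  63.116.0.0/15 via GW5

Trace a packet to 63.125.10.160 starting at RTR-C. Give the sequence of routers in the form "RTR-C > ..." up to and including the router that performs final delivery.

RTR-C > RTR-B > RTR-H

At RTR-C: longest match for 63.125.10.160 is 63.125.0.0/17 -> RTR-B
At RTR-B: longest match for 63.125.10.160 is 63.112.0.0/12 -> RTR-H
At RTR-H: longest match for 63.125.10.160 is 63.0.0.0/9 -> local delivery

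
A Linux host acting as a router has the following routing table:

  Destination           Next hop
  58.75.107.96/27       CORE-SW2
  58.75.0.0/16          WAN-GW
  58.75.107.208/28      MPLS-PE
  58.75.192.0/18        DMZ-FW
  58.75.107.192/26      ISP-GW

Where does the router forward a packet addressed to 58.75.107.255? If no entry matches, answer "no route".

Routes whose prefix contains 58.75.107.255:
  58.75.0.0/16 (58.75.0.0 - 58.75.255.255) -> WAN-GW
  58.75.107.192/26 (58.75.107.192 - 58.75.107.255) -> ISP-GW
More-specific entries that do NOT match:
  58.75.107.208/28 (58.75.107.208 - 58.75.107.223) does not contain 58.75.107.255
  58.75.107.96/27 (58.75.107.96 - 58.75.107.127) does not contain 58.75.107.255
Longest matching prefix is /26 -> next hop ISP-GW.

ISP-GW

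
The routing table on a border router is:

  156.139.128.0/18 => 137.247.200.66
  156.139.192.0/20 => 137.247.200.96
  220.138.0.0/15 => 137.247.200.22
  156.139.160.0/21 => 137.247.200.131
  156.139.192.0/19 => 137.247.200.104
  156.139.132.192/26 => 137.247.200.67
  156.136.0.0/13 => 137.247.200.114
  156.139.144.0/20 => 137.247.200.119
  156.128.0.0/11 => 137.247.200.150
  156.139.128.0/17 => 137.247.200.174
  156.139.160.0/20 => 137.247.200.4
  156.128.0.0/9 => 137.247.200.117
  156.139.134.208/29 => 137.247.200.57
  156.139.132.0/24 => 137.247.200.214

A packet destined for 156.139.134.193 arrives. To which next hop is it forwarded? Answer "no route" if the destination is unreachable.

137.247.200.66

Routes whose prefix contains 156.139.134.193:
  156.128.0.0/9 (156.128.0.0 - 156.255.255.255) -> 137.247.200.117
  156.128.0.0/11 (156.128.0.0 - 156.159.255.255) -> 137.247.200.150
  156.136.0.0/13 (156.136.0.0 - 156.143.255.255) -> 137.247.200.114
  156.139.128.0/17 (156.139.128.0 - 156.139.255.255) -> 137.247.200.174
  156.139.128.0/18 (156.139.128.0 - 156.139.191.255) -> 137.247.200.66
More-specific entries that do NOT match:
  156.139.134.208/29 (156.139.134.208 - 156.139.134.215) does not contain 156.139.134.193
  156.139.132.192/26 (156.139.132.192 - 156.139.132.255) does not contain 156.139.134.193
  156.139.132.0/24 (156.139.132.0 - 156.139.132.255) does not contain 156.139.134.193
  156.139.160.0/21 (156.139.160.0 - 156.139.167.255) does not contain 156.139.134.193
  156.139.192.0/20 (156.139.192.0 - 156.139.207.255) does not contain 156.139.134.193
  156.139.144.0/20 (156.139.144.0 - 156.139.159.255) does not contain 156.139.134.193
  156.139.160.0/20 (156.139.160.0 - 156.139.175.255) does not contain 156.139.134.193
  156.139.192.0/19 (156.139.192.0 - 156.139.223.255) does not contain 156.139.134.193
Longest matching prefix is /18 -> next hop 137.247.200.66.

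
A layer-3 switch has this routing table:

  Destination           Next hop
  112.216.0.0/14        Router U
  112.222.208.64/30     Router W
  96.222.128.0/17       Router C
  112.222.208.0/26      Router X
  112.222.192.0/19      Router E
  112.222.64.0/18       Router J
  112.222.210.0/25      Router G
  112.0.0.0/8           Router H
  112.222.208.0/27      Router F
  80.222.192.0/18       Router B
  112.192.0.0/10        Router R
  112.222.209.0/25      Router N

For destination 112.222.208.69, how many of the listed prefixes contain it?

3

Prefixes containing 112.222.208.69:
  112.0.0.0/8 (112.0.0.0 - 112.255.255.255)
  112.192.0.0/10 (112.192.0.0 - 112.255.255.255)
  112.222.192.0/19 (112.222.192.0 - 112.222.223.255)
Total matching entries: 3.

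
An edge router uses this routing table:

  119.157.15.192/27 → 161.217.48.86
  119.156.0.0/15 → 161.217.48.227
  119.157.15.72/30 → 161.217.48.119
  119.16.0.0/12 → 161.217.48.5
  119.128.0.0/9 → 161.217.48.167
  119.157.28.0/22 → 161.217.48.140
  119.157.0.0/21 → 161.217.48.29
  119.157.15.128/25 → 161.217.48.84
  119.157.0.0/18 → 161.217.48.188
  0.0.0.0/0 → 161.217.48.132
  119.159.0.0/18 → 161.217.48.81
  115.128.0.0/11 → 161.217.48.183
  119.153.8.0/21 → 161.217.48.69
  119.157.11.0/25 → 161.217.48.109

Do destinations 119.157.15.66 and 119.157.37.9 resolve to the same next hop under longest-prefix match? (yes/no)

yes

119.157.15.66: longest match 119.157.0.0/18 -> 161.217.48.188
119.157.37.9: longest match 119.157.0.0/18 -> 161.217.48.188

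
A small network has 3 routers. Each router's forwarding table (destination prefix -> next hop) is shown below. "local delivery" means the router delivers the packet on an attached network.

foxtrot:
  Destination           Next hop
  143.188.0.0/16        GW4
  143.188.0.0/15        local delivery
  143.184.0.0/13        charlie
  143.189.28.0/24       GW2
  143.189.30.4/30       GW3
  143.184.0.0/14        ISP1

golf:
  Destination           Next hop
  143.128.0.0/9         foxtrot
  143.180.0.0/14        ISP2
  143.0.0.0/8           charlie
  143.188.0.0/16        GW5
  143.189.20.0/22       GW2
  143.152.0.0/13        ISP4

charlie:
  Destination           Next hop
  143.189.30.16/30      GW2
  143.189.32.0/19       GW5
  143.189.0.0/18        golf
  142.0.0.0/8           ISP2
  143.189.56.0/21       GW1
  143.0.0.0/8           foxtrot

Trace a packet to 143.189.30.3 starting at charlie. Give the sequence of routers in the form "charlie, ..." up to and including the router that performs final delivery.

charlie, golf, foxtrot

At charlie: longest match for 143.189.30.3 is 143.189.0.0/18 -> golf
At golf: longest match for 143.189.30.3 is 143.128.0.0/9 -> foxtrot
At foxtrot: longest match for 143.189.30.3 is 143.188.0.0/15 -> local delivery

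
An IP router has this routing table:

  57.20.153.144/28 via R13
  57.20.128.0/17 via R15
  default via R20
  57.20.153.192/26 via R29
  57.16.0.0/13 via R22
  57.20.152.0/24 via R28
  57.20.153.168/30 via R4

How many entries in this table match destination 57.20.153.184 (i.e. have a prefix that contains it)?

Prefixes containing 57.20.153.184:
  0.0.0.0/0 (default, matches everything)
  57.16.0.0/13 (57.16.0.0 - 57.23.255.255)
  57.20.128.0/17 (57.20.128.0 - 57.20.255.255)
Total matching entries: 3.

3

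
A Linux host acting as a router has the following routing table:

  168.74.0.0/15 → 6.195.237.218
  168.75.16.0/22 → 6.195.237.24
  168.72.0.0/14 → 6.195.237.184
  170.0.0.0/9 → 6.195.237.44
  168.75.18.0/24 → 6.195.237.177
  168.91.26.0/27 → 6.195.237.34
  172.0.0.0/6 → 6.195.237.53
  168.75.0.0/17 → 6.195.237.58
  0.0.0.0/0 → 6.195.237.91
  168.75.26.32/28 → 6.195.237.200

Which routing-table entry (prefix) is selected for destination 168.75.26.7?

168.75.0.0/17

Entries matching 168.75.26.7:
  0.0.0.0/0 (default, matches everything)
  168.72.0.0/14 (168.72.0.0 - 168.75.255.255)
  168.74.0.0/15 (168.74.0.0 - 168.75.255.255)
  168.75.0.0/17 (168.75.0.0 - 168.75.127.255)
Most specific is 168.75.0.0/17.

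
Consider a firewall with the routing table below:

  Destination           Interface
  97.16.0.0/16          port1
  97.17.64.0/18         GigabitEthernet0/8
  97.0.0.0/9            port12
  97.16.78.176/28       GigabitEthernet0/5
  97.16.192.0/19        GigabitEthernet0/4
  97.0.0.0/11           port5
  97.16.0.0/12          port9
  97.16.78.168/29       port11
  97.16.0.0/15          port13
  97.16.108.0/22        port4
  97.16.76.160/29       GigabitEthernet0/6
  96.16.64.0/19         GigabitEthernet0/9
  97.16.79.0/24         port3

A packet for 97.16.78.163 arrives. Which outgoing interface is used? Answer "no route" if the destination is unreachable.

Routes whose prefix contains 97.16.78.163:
  97.0.0.0/9 (97.0.0.0 - 97.127.255.255) -> port12
  97.0.0.0/11 (97.0.0.0 - 97.31.255.255) -> port5
  97.16.0.0/12 (97.16.0.0 - 97.31.255.255) -> port9
  97.16.0.0/15 (97.16.0.0 - 97.17.255.255) -> port13
  97.16.0.0/16 (97.16.0.0 - 97.16.255.255) -> port1
More-specific entries that do NOT match:
  97.16.78.168/29 (97.16.78.168 - 97.16.78.175) does not contain 97.16.78.163
  97.16.76.160/29 (97.16.76.160 - 97.16.76.167) does not contain 97.16.78.163
  97.16.78.176/28 (97.16.78.176 - 97.16.78.191) does not contain 97.16.78.163
  97.16.79.0/24 (97.16.79.0 - 97.16.79.255) does not contain 97.16.78.163
  97.16.108.0/22 (97.16.108.0 - 97.16.111.255) does not contain 97.16.78.163
  97.16.192.0/19 (97.16.192.0 - 97.16.223.255) does not contain 97.16.78.163
  96.16.64.0/19 (96.16.64.0 - 96.16.95.255) does not contain 97.16.78.163
  97.17.64.0/18 (97.17.64.0 - 97.17.127.255) does not contain 97.16.78.163
Longest matching prefix is /16 -> interface port1.

port1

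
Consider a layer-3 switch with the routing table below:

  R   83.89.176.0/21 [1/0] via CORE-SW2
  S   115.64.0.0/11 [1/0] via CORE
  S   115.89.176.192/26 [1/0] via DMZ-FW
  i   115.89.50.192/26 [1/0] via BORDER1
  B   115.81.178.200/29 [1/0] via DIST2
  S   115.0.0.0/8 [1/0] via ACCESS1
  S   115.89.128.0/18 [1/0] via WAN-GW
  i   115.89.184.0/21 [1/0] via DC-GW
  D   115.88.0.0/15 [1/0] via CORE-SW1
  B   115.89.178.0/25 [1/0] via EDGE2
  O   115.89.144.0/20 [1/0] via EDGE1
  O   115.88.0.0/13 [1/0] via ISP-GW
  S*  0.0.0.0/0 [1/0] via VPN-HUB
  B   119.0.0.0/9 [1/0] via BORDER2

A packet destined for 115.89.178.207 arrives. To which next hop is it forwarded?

WAN-GW

Routes whose prefix contains 115.89.178.207:
  0.0.0.0/0 (default, matches everything) -> VPN-HUB
  115.0.0.0/8 (115.0.0.0 - 115.255.255.255) -> ACCESS1
  115.64.0.0/11 (115.64.0.0 - 115.95.255.255) -> CORE
  115.88.0.0/13 (115.88.0.0 - 115.95.255.255) -> ISP-GW
  115.88.0.0/15 (115.88.0.0 - 115.89.255.255) -> CORE-SW1
  115.89.128.0/18 (115.89.128.0 - 115.89.191.255) -> WAN-GW
More-specific entries that do NOT match:
  115.81.178.200/29 (115.81.178.200 - 115.81.178.207) does not contain 115.89.178.207
  115.89.176.192/26 (115.89.176.192 - 115.89.176.255) does not contain 115.89.178.207
  115.89.50.192/26 (115.89.50.192 - 115.89.50.255) does not contain 115.89.178.207
  115.89.178.0/25 (115.89.178.0 - 115.89.178.127) does not contain 115.89.178.207
  83.89.176.0/21 (83.89.176.0 - 83.89.183.255) does not contain 115.89.178.207
  115.89.184.0/21 (115.89.184.0 - 115.89.191.255) does not contain 115.89.178.207
  115.89.144.0/20 (115.89.144.0 - 115.89.159.255) does not contain 115.89.178.207
Longest matching prefix is /18 -> next hop WAN-GW.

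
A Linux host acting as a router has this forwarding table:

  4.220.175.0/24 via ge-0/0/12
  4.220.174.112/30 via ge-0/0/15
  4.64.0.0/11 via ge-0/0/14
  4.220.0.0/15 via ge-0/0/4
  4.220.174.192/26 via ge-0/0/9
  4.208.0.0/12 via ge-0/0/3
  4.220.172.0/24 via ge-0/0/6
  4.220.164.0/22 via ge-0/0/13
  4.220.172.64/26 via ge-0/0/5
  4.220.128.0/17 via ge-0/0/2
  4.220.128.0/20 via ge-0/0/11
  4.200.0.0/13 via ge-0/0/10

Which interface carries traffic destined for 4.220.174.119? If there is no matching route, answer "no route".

ge-0/0/2

Routes whose prefix contains 4.220.174.119:
  4.208.0.0/12 (4.208.0.0 - 4.223.255.255) -> ge-0/0/3
  4.220.0.0/15 (4.220.0.0 - 4.221.255.255) -> ge-0/0/4
  4.220.128.0/17 (4.220.128.0 - 4.220.255.255) -> ge-0/0/2
More-specific entries that do NOT match:
  4.220.174.112/30 (4.220.174.112 - 4.220.174.115) does not contain 4.220.174.119
  4.220.174.192/26 (4.220.174.192 - 4.220.174.255) does not contain 4.220.174.119
  4.220.172.64/26 (4.220.172.64 - 4.220.172.127) does not contain 4.220.174.119
  4.220.175.0/24 (4.220.175.0 - 4.220.175.255) does not contain 4.220.174.119
  4.220.172.0/24 (4.220.172.0 - 4.220.172.255) does not contain 4.220.174.119
  4.220.164.0/22 (4.220.164.0 - 4.220.167.255) does not contain 4.220.174.119
  4.220.128.0/20 (4.220.128.0 - 4.220.143.255) does not contain 4.220.174.119
Longest matching prefix is /17 -> interface ge-0/0/2.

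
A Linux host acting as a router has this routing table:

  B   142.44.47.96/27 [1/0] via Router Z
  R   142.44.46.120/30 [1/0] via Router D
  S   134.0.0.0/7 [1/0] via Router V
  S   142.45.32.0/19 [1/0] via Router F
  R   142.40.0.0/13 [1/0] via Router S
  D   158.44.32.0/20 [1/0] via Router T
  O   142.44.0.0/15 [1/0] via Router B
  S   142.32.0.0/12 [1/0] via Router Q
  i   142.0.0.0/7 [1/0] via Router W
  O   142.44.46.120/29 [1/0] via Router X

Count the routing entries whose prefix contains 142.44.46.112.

4

Prefixes containing 142.44.46.112:
  142.0.0.0/7 (142.0.0.0 - 143.255.255.255)
  142.32.0.0/12 (142.32.0.0 - 142.47.255.255)
  142.40.0.0/13 (142.40.0.0 - 142.47.255.255)
  142.44.0.0/15 (142.44.0.0 - 142.45.255.255)
Total matching entries: 4.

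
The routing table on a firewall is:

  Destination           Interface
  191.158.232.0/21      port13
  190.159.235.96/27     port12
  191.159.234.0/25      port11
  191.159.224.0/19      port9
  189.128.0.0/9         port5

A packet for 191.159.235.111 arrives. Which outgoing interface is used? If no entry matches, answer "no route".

Routes whose prefix contains 191.159.235.111:
  191.159.224.0/19 (191.159.224.0 - 191.159.255.255) -> port9
More-specific entries that do NOT match:
  190.159.235.96/27 (190.159.235.96 - 190.159.235.127) does not contain 191.159.235.111
  191.159.234.0/25 (191.159.234.0 - 191.159.234.127) does not contain 191.159.235.111
  191.158.232.0/21 (191.158.232.0 - 191.158.239.255) does not contain 191.159.235.111
Longest matching prefix is /19 -> interface port9.

port9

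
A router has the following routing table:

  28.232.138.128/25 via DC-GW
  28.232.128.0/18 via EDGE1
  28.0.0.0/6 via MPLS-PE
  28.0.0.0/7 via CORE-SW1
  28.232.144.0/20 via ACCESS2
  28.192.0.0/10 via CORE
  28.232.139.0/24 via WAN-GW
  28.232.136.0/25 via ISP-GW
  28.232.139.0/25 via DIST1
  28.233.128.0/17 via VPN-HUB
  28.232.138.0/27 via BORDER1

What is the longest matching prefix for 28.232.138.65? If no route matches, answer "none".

28.232.128.0/18

Entries matching 28.232.138.65:
  28.0.0.0/6 (28.0.0.0 - 31.255.255.255)
  28.0.0.0/7 (28.0.0.0 - 29.255.255.255)
  28.192.0.0/10 (28.192.0.0 - 28.255.255.255)
  28.232.128.0/18 (28.232.128.0 - 28.232.191.255)
Most specific is 28.232.128.0/18.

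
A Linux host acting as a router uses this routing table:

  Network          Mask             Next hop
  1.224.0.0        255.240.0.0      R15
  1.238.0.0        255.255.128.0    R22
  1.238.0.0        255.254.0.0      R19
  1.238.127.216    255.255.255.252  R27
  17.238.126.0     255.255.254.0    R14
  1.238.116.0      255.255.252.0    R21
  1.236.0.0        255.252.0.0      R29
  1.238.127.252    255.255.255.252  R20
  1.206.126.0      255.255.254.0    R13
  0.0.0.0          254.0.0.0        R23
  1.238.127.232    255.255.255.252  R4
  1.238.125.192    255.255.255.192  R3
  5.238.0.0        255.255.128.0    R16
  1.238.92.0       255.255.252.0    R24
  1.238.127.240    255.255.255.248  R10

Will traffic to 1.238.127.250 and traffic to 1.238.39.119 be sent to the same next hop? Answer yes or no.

1.238.127.250: longest match 1.238.0.0/17 -> R22
1.238.39.119: longest match 1.238.0.0/17 -> R22

yes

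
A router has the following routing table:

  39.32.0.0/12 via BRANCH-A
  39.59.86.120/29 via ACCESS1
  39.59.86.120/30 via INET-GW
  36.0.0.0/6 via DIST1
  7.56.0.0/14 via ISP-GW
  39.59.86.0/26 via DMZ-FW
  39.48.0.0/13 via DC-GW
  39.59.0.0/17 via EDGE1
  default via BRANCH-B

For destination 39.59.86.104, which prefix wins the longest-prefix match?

39.59.0.0/17

Entries matching 39.59.86.104:
  0.0.0.0/0 (default, matches everything)
  36.0.0.0/6 (36.0.0.0 - 39.255.255.255)
  39.59.0.0/17 (39.59.0.0 - 39.59.127.255)
Most specific is 39.59.0.0/17.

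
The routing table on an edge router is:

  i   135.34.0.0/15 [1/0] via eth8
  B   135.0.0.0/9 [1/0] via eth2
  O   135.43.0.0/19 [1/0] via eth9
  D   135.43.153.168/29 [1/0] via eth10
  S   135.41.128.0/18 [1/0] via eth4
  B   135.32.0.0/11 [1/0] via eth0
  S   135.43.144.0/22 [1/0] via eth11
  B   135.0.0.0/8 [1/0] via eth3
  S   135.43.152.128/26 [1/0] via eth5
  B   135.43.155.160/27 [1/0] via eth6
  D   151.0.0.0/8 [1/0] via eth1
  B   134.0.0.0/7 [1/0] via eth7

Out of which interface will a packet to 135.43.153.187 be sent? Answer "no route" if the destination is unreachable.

eth0

Routes whose prefix contains 135.43.153.187:
  134.0.0.0/7 (134.0.0.0 - 135.255.255.255) -> eth7
  135.0.0.0/8 (135.0.0.0 - 135.255.255.255) -> eth3
  135.0.0.0/9 (135.0.0.0 - 135.127.255.255) -> eth2
  135.32.0.0/11 (135.32.0.0 - 135.63.255.255) -> eth0
More-specific entries that do NOT match:
  135.43.153.168/29 (135.43.153.168 - 135.43.153.175) does not contain 135.43.153.187
  135.43.155.160/27 (135.43.155.160 - 135.43.155.191) does not contain 135.43.153.187
  135.43.152.128/26 (135.43.152.128 - 135.43.152.191) does not contain 135.43.153.187
  135.43.144.0/22 (135.43.144.0 - 135.43.147.255) does not contain 135.43.153.187
  135.43.0.0/19 (135.43.0.0 - 135.43.31.255) does not contain 135.43.153.187
  135.41.128.0/18 (135.41.128.0 - 135.41.191.255) does not contain 135.43.153.187
  135.34.0.0/15 (135.34.0.0 - 135.35.255.255) does not contain 135.43.153.187
Longest matching prefix is /11 -> interface eth0.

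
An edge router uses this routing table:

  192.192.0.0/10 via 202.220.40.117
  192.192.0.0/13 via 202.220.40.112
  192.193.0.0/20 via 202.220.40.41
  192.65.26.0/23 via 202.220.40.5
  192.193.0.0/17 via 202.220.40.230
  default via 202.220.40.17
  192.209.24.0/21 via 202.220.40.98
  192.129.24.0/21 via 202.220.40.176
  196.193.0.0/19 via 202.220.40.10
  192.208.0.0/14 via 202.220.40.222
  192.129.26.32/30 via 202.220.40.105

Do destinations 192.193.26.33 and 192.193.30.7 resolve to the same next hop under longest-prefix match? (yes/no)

yes

192.193.26.33: longest match 192.193.0.0/17 -> 202.220.40.230
192.193.30.7: longest match 192.193.0.0/17 -> 202.220.40.230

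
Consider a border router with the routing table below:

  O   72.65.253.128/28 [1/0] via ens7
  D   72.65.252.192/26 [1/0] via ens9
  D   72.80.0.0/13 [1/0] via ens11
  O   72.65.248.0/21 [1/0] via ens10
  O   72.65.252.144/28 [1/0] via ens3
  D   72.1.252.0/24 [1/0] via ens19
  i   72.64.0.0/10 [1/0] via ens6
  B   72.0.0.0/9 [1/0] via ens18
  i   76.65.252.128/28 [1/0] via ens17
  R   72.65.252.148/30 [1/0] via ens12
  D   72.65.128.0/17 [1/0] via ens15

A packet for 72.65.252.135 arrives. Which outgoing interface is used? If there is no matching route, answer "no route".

ens10

Routes whose prefix contains 72.65.252.135:
  72.0.0.0/9 (72.0.0.0 - 72.127.255.255) -> ens18
  72.64.0.0/10 (72.64.0.0 - 72.127.255.255) -> ens6
  72.65.128.0/17 (72.65.128.0 - 72.65.255.255) -> ens15
  72.65.248.0/21 (72.65.248.0 - 72.65.255.255) -> ens10
More-specific entries that do NOT match:
  72.65.252.148/30 (72.65.252.148 - 72.65.252.151) does not contain 72.65.252.135
  72.65.253.128/28 (72.65.253.128 - 72.65.253.143) does not contain 72.65.252.135
  72.65.252.144/28 (72.65.252.144 - 72.65.252.159) does not contain 72.65.252.135
  76.65.252.128/28 (76.65.252.128 - 76.65.252.143) does not contain 72.65.252.135
  72.65.252.192/26 (72.65.252.192 - 72.65.252.255) does not contain 72.65.252.135
  72.1.252.0/24 (72.1.252.0 - 72.1.252.255) does not contain 72.65.252.135
Longest matching prefix is /21 -> interface ens10.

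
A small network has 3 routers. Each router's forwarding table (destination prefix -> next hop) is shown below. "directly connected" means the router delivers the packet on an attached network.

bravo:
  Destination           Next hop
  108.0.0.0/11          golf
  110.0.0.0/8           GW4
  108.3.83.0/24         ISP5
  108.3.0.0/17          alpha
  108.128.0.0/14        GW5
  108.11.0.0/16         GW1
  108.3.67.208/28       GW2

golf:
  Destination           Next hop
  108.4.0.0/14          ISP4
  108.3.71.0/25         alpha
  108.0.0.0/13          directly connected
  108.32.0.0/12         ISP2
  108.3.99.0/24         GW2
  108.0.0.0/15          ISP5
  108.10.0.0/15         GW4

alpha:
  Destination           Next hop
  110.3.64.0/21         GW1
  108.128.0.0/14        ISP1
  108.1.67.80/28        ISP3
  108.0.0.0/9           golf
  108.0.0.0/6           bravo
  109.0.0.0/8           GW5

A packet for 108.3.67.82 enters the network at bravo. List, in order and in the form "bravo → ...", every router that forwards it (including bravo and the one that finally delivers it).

At bravo: longest match for 108.3.67.82 is 108.3.0.0/17 -> alpha
At alpha: longest match for 108.3.67.82 is 108.0.0.0/9 -> golf
At golf: longest match for 108.3.67.82 is 108.0.0.0/13 -> directly connected

bravo → alpha → golf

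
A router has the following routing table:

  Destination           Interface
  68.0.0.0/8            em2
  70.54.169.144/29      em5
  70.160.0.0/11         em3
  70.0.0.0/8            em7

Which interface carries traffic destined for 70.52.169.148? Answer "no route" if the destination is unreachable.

em7

Routes whose prefix contains 70.52.169.148:
  70.0.0.0/8 (70.0.0.0 - 70.255.255.255) -> em7
More-specific entries that do NOT match:
  70.54.169.144/29 (70.54.169.144 - 70.54.169.151) does not contain 70.52.169.148
  70.160.0.0/11 (70.160.0.0 - 70.191.255.255) does not contain 70.52.169.148
Longest matching prefix is /8 -> interface em7.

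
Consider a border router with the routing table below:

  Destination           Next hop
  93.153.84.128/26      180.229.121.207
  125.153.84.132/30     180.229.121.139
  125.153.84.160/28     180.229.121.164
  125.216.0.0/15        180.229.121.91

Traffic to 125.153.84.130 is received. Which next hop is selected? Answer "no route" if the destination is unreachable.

no route

No entry's prefix contains 125.153.84.130; there is no default route.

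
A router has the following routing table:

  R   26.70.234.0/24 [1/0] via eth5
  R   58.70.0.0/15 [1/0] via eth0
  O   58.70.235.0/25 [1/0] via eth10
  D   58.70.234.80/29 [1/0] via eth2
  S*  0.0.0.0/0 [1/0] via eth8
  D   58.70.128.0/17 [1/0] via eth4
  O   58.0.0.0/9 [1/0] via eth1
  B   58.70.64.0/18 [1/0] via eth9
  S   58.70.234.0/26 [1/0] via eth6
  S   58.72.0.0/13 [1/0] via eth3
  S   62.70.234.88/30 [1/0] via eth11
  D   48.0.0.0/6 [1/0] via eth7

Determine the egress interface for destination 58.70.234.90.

eth4

Routes whose prefix contains 58.70.234.90:
  0.0.0.0/0 (default, matches everything) -> eth8
  58.0.0.0/9 (58.0.0.0 - 58.127.255.255) -> eth1
  58.70.0.0/15 (58.70.0.0 - 58.71.255.255) -> eth0
  58.70.128.0/17 (58.70.128.0 - 58.70.255.255) -> eth4
More-specific entries that do NOT match:
  62.70.234.88/30 (62.70.234.88 - 62.70.234.91) does not contain 58.70.234.90
  58.70.234.80/29 (58.70.234.80 - 58.70.234.87) does not contain 58.70.234.90
  58.70.234.0/26 (58.70.234.0 - 58.70.234.63) does not contain 58.70.234.90
  58.70.235.0/25 (58.70.235.0 - 58.70.235.127) does not contain 58.70.234.90
  26.70.234.0/24 (26.70.234.0 - 26.70.234.255) does not contain 58.70.234.90
  58.70.64.0/18 (58.70.64.0 - 58.70.127.255) does not contain 58.70.234.90
Longest matching prefix is /17 -> interface eth4.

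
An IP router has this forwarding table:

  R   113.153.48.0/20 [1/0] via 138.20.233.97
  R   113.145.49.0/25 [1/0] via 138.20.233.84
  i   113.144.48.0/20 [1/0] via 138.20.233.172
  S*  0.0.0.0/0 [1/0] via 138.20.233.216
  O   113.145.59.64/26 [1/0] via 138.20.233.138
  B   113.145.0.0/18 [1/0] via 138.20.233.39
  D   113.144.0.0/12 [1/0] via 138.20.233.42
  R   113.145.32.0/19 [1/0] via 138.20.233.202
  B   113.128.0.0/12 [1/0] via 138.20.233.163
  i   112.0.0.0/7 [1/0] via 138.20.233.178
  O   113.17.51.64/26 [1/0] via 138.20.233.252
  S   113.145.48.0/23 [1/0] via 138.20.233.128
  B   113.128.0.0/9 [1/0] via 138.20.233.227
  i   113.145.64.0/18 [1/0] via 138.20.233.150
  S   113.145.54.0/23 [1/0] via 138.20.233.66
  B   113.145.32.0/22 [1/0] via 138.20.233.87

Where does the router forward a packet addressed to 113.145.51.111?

138.20.233.202

Routes whose prefix contains 113.145.51.111:
  0.0.0.0/0 (default, matches everything) -> 138.20.233.216
  112.0.0.0/7 (112.0.0.0 - 113.255.255.255) -> 138.20.233.178
  113.128.0.0/9 (113.128.0.0 - 113.255.255.255) -> 138.20.233.227
  113.144.0.0/12 (113.144.0.0 - 113.159.255.255) -> 138.20.233.42
  113.145.0.0/18 (113.145.0.0 - 113.145.63.255) -> 138.20.233.39
  113.145.32.0/19 (113.145.32.0 - 113.145.63.255) -> 138.20.233.202
More-specific entries that do NOT match:
  113.145.59.64/26 (113.145.59.64 - 113.145.59.127) does not contain 113.145.51.111
  113.17.51.64/26 (113.17.51.64 - 113.17.51.127) does not contain 113.145.51.111
  113.145.49.0/25 (113.145.49.0 - 113.145.49.127) does not contain 113.145.51.111
  113.145.48.0/23 (113.145.48.0 - 113.145.49.255) does not contain 113.145.51.111
  113.145.54.0/23 (113.145.54.0 - 113.145.55.255) does not contain 113.145.51.111
  113.145.32.0/22 (113.145.32.0 - 113.145.35.255) does not contain 113.145.51.111
  113.153.48.0/20 (113.153.48.0 - 113.153.63.255) does not contain 113.145.51.111
  113.144.48.0/20 (113.144.48.0 - 113.144.63.255) does not contain 113.145.51.111
Longest matching prefix is /19 -> next hop 138.20.233.202.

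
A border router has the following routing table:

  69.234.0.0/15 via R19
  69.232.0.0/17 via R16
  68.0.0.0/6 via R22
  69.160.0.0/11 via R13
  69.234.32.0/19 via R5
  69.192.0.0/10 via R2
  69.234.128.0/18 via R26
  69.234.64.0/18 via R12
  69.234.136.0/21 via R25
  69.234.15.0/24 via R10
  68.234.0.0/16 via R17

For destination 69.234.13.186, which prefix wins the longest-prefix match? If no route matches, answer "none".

69.234.0.0/15

Entries matching 69.234.13.186:
  68.0.0.0/6 (68.0.0.0 - 71.255.255.255)
  69.192.0.0/10 (69.192.0.0 - 69.255.255.255)
  69.234.0.0/15 (69.234.0.0 - 69.235.255.255)
Most specific is 69.234.0.0/15.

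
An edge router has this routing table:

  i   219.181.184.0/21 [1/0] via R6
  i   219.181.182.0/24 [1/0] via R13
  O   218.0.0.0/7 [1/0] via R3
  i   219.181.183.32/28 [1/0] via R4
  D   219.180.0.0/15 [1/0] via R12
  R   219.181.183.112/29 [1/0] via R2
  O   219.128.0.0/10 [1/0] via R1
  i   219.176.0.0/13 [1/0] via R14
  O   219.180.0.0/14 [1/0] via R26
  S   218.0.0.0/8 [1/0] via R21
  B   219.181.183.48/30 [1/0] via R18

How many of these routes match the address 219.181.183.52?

5

Prefixes containing 219.181.183.52:
  218.0.0.0/7 (218.0.0.0 - 219.255.255.255)
  219.128.0.0/10 (219.128.0.0 - 219.191.255.255)
  219.176.0.0/13 (219.176.0.0 - 219.183.255.255)
  219.180.0.0/14 (219.180.0.0 - 219.183.255.255)
  219.180.0.0/15 (219.180.0.0 - 219.181.255.255)
Total matching entries: 5.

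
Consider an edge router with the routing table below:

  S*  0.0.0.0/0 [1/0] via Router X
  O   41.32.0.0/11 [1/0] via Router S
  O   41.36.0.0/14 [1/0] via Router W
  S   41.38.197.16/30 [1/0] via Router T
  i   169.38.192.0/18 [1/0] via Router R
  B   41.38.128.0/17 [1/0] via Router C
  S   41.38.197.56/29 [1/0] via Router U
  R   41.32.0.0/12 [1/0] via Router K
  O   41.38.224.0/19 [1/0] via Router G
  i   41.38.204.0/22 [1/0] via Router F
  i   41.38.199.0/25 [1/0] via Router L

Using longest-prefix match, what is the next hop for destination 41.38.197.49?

Router C

Routes whose prefix contains 41.38.197.49:
  0.0.0.0/0 (default, matches everything) -> Router X
  41.32.0.0/11 (41.32.0.0 - 41.63.255.255) -> Router S
  41.32.0.0/12 (41.32.0.0 - 41.47.255.255) -> Router K
  41.36.0.0/14 (41.36.0.0 - 41.39.255.255) -> Router W
  41.38.128.0/17 (41.38.128.0 - 41.38.255.255) -> Router C
More-specific entries that do NOT match:
  41.38.197.16/30 (41.38.197.16 - 41.38.197.19) does not contain 41.38.197.49
  41.38.197.56/29 (41.38.197.56 - 41.38.197.63) does not contain 41.38.197.49
  41.38.199.0/25 (41.38.199.0 - 41.38.199.127) does not contain 41.38.197.49
  41.38.204.0/22 (41.38.204.0 - 41.38.207.255) does not contain 41.38.197.49
  41.38.224.0/19 (41.38.224.0 - 41.38.255.255) does not contain 41.38.197.49
  169.38.192.0/18 (169.38.192.0 - 169.38.255.255) does not contain 41.38.197.49
Longest matching prefix is /17 -> next hop Router C.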